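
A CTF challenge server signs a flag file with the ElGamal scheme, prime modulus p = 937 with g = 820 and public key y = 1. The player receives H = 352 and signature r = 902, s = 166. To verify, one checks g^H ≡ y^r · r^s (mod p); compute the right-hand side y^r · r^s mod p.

820

Squares mod 937: 1^1≡1, 1^2≡1, 1^4≡1, 1^8≡1, 1^16≡1, 1^32≡1, 1^64≡1, 1^128≡1, 1^256≡1, 1^512≡1
902 = 512 + 256 + 128 + 4 + 2, so 1^902 ≡ 1·1·1·1·1 ≡ 1 (mod 937)
Squares mod 937: 902^1≡902, 902^2≡288, 902^4≡488, 902^8≡146, 902^16≡702, 902^32≡879, 902^64≡553, 902^128≡347
166 = 128 + 32 + 4 + 2, so 902^166 ≡ 347·879·488·288 ≡ 820 (mod 937)
y^r · r^s ≡ 1·820 = 820 ≡ 820 (mod 937)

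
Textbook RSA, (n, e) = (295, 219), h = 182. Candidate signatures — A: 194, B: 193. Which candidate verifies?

B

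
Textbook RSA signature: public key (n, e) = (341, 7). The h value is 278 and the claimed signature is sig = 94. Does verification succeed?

fails

Squares mod 341: sig^1≡94, sig^2≡311, sig^4≡218
7 = 4 + 2 + 1, so sig^7 ≡ 218·311·94 ≡ 63 (mod 341)
sig^7 mod 341 = 63, but h = 278.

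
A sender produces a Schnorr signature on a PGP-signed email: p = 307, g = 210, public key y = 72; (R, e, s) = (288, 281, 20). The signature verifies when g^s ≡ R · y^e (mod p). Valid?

yes

g^s mod p:
210^2 = 44100 ≡ 199
210^4 ≡ 199^2 = 39601 ≡ 305
210^8 ≡ 305^2 = 93025 ≡ 4
210^16 ≡ 4^2 = 16
20 = 16 + 4, so 210^20 ≡ 16·305 ≡ 275 (mod 307)
R · y^e mod p:
72^2 = 5184 ≡ 272
72^4 ≡ 272^2 = 73984 ≡ 304
72^8 ≡ 304^2 = 92416 ≡ 9
72^16 ≡ 9^2 = 81
72^32 ≡ 81^2 = 6561 ≡ 114
72^64 ≡ 114^2 = 12996 ≡ 102
72^128 ≡ 102^2 = 10404 ≡ 273
72^256 ≡ 273^2 = 74529 ≡ 235
281 = 256 + 16 + 8 + 1, so 72^281 ≡ 235·81·9·72 ≡ 34 (mod 307)
288·34 = 9792 ≡ 275 (mod 307)
275 ≡ 275 (mod 307); signature holds.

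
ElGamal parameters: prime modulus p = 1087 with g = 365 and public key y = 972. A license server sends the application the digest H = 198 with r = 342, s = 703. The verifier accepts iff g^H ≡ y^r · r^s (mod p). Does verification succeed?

Left side g^H mod p:
Squares mod 1087: 365^1≡365, 365^2≡611, 365^4≡480, 365^8≡1043, 365^16≡849, 365^32≡120, 365^64≡269, 365^128≡619
198 = 128 + 64 + 4 + 2, so 365^198 ≡ 619·269·480·611 ≡ 393 (mod 1087)
Right side y^r · r^s mod p:
Squares mod 1087: 972^1≡972, 972^2≡181, 972^4≡151, 972^8≡1061, 972^16≡676, 972^32≡436, 972^64≡958, 972^128≡336, 972^256≡935
342 = 256 + 64 + 16 + 4 + 2, so 972^342 ≡ 935·958·676·151·181 ≡ 714 (mod 1087)
Squares mod 1087: 342^1≡342, 342^2≡655, 342^4≡747, 342^8≡378, 342^16≡487, 342^32≡203, 342^64≡990, 342^128≡713, 342^256≡740, 342^512≡839
703 = 512 + 128 + 32 + 16 + 8 + 4 + 2 + 1, so 342^703 ≡ 839·713·203·487·378·747·655·342 ≡ 919 (mod 1087)
714·919 = 656166 ≡ 705 (mod 1087)
393 ≠ 705, so verification fails.

fails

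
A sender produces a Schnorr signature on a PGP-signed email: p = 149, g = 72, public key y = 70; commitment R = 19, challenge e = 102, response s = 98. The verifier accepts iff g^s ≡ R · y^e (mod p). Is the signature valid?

invalid

g^s mod p:
72^98 mod 149 = 144
R · y^e mod p:
70^102 mod 149 = 69
19·69 = 1311 ≡ 119 (mod 149)
144 ≠ 119; the check fails.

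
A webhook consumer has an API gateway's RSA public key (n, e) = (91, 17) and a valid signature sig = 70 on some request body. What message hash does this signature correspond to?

70

sig^2 ≡ 70^2 = 4900 ≡ 77
sig^4 ≡ 77^2 = 5929 ≡ 14
sig^8 ≡ 14^2 = 196 ≡ 14
sig^16 ≡ 14^2 = 196 ≡ 14
17 = 16 + 1, so sig^17 ≡ 14·70 ≡ 70 (mod 91)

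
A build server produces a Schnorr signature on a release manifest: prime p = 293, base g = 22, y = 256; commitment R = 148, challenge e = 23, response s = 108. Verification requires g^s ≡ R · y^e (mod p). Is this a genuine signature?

forged

g^s mod p:
22^2 = 484 ≡ 191
22^4 ≡ 191^2 = 36481 ≡ 149
22^8 ≡ 149^2 = 22201 ≡ 226
22^16 ≡ 226^2 = 51076 ≡ 94
22^32 ≡ 94^2 = 8836 ≡ 46
22^64 ≡ 46^2 = 2116 ≡ 65
108 = 64 + 32 + 8 + 4, so 22^108 ≡ 65·46·226·149 ≡ 205 (mod 293)
R · y^e mod p:
256^2 = 65536 ≡ 197
256^4 ≡ 197^2 = 38809 ≡ 133
256^8 ≡ 133^2 = 17689 ≡ 109
256^16 ≡ 109^2 = 11881 ≡ 161
23 = 16 + 4 + 2 + 1, so 256^23 ≡ 161·133·197·256 ≡ 278 (mod 293)
148·278 = 41144 ≡ 124 (mod 293)
205 ≠ 124; the check fails.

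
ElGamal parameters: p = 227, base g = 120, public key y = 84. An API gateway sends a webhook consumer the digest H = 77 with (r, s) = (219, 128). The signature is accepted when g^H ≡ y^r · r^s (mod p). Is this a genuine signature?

genuine

Left side g^H mod p:
120^77 mod 227 = 34
Right side y^r · r^s mod p:
84^219 mod 227 = 53
219^128 mod 227 = 112
53·112 = 5936 ≡ 34 (mod 227)
34 ≡ 34 (mod 227), so the signature is genuine.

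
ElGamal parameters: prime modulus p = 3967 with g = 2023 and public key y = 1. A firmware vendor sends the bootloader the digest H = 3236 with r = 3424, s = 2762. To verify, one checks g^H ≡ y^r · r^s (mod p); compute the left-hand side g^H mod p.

3781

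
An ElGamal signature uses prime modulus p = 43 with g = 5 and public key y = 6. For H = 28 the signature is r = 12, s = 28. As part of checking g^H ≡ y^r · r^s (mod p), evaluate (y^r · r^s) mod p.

6^2 = 36
6^4 ≡ 36^2 = 1296 ≡ 6
6^8 ≡ 6^2 = 36
12 = 8 + 4, so 6^12 ≡ 36·6 ≡ 1 (mod 43)
12^2 = 144 ≡ 15
12^4 ≡ 15^2 = 225 ≡ 10
12^8 ≡ 10^2 = 100 ≡ 14
12^16 ≡ 14^2 = 196 ≡ 24
28 = 16 + 8 + 4, so 12^28 ≡ 24·14·10 ≡ 6 (mod 43)
y^r · r^s ≡ 1·6 = 6 ≡ 6 (mod 43)

6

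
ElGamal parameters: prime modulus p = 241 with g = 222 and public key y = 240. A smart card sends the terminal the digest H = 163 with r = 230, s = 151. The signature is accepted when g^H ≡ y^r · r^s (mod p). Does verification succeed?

Left side g^H mod p:
222^2 = 49284 ≡ 120
222^4 ≡ 120^2 = 14400 ≡ 181
222^8 ≡ 181^2 = 32761 ≡ 226
222^16 ≡ 226^2 = 51076 ≡ 225
222^32 ≡ 225^2 = 50625 ≡ 15
222^64 ≡ 15^2 = 225
222^128 ≡ 225^2 = 50625 ≡ 15
163 = 128 + 32 + 2 + 1, so 222^163 ≡ 15·15·120·222 ≡ 89 (mod 241)
Right side y^r · r^s mod p:
240^2 = 57600 ≡ 1
240^4 ≡ 1^2 = 1
240^8 ≡ 1^2 = 1
240^16 ≡ 1^2 = 1
240^32 ≡ 1^2 = 1
240^64 ≡ 1^2 = 1
240^128 ≡ 1^2 = 1
230 = 128 + 64 + 32 + 4 + 2, so 240^230 ≡ 1·1·1·1·1 ≡ 1 (mod 241)
230^2 = 52900 ≡ 121
230^4 ≡ 121^2 = 14641 ≡ 181
230^8 ≡ 181^2 = 32761 ≡ 226
230^16 ≡ 226^2 = 51076 ≡ 225
230^32 ≡ 225^2 = 50625 ≡ 15
230^64 ≡ 15^2 = 225
230^128 ≡ 225^2 = 50625 ≡ 15
151 = 128 + 16 + 4 + 2 + 1, so 230^151 ≡ 15·225·181·121·230 ≡ 89 (mod 241)
1·89 = 89 ≡ 89 (mod 241)
89 ≡ 89 (mod 241), so the signature is genuine.

passes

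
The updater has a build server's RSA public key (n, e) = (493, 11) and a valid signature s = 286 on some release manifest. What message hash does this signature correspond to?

401

s^11 mod 493 = 401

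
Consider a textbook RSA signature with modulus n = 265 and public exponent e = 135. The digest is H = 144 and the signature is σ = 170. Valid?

σ^135 mod 265 = 90
The recovered value 90 does not match the digest 144.

no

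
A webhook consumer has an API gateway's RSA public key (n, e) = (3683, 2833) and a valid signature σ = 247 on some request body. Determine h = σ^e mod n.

σ^2 ≡ 247^2 = 61009 ≡ 2081
σ^4 ≡ 2081^2 = 4330561 ≡ 3036
σ^8 ≡ 3036^2 = 9217296 ≡ 2430
σ^16 ≡ 2430^2 = 5904900 ≡ 1051
σ^32 ≡ 1051^2 = 1104601 ≡ 3384
σ^64 ≡ 3384^2 = 11451456 ≡ 1009
σ^128 ≡ 1009^2 = 1018081 ≡ 1573
σ^256 ≡ 1573^2 = 2474329 ≡ 3036
σ^512 ≡ 3036^2 = 9217296 ≡ 2430
σ^1024 ≡ 2430^2 = 5904900 ≡ 1051
σ^2048 ≡ 1051^2 = 1104601 ≡ 3384
2833 = 2048 + 512 + 256 + 16 + 1, so σ^2833 ≡ 3384·2430·3036·1051·247 ≡ 1721 (mod 3683)

1721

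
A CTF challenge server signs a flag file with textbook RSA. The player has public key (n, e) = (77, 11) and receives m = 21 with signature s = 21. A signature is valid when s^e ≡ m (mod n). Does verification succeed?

Squares mod 77: s^1≡21, s^2≡56, s^4≡56, s^8≡56
11 = 8 + 2 + 1, so s^11 ≡ 56·56·21 ≡ 21 (mod 77)
21 = m, so the signature checks out.

passes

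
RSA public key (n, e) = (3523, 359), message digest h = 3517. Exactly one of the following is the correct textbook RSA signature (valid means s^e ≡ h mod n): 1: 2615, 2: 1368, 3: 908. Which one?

Candidate 1: Squares mod 3523: 2615^1≡2615, 2615^2≡82, 2615^4≡3201, 2615^8≡1517, 2615^16≡770, 2615^32≡1036, 2615^64≡2304, 2615^128≡2778, 2615^256≡1914; 359 = 256 + 64 + 32 + 4 + 2 + 1, so 2615^359 ≡ 1914·2304·1036·3201·82·2615 ≡ 3517 (mod 3523)
  → matches h = 3517
Candidate 2: Squares mod 3523: 1368^1≡1368, 1368^2≡711, 1368^4≡1732, 1368^8≡1751, 1368^16≡991, 1368^32≡2687, 1368^64≡1342, 1368^128≡711, 1368^256≡1732; 359 = 256 + 64 + 32 + 4 + 2 + 1, so 1368^359 ≡ 1732·1342·2687·1732·711·1368 ≡ 2856 (mod 3523)
Candidate 3: Squares mod 3523: 908^1≡908, 908^2≡82, 908^4≡3201, 908^8≡1517, 908^16≡770, 908^32≡1036, 908^64≡2304, 908^128≡2778, 908^256≡1914; 359 = 256 + 64 + 32 + 4 + 2 + 1, so 908^359 ≡ 1914·2304·1036·3201·82·908 ≡ 6 (mod 3523)

1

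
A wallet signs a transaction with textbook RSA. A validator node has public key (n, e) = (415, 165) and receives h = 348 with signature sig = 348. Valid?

yes

sig^2 ≡ 348^2 = 121104 ≡ 339
sig^4 ≡ 339^2 = 114921 ≡ 381
sig^8 ≡ 381^2 = 145161 ≡ 326
sig^16 ≡ 326^2 = 106276 ≡ 36
sig^32 ≡ 36^2 = 1296 ≡ 51
sig^64 ≡ 51^2 = 2601 ≡ 111
sig^128 ≡ 111^2 = 12321 ≡ 286
165 = 128 + 32 + 4 + 1, so sig^165 ≡ 286·51·381·348 ≡ 348 (mod 415)
sig^165 mod 415 = 348 matches h.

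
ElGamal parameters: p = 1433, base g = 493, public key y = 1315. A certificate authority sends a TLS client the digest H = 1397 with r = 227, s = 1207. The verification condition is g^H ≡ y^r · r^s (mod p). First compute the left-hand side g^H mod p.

118

493^2 = 243049 ≡ 872
493^4 ≡ 872^2 = 760384 ≡ 894
493^8 ≡ 894^2 = 799236 ≡ 1055
493^16 ≡ 1055^2 = 1113025 ≡ 1017
493^32 ≡ 1017^2 = 1034289 ≡ 1096
493^64 ≡ 1096^2 = 1201216 ≡ 362
493^128 ≡ 362^2 = 131044 ≡ 641
493^256 ≡ 641^2 = 410881 ≡ 1043
493^512 ≡ 1043^2 = 1087849 ≡ 202
493^1024 ≡ 202^2 = 40804 ≡ 680
1397 = 1024 + 256 + 64 + 32 + 16 + 4 + 1, so 493^1397 ≡ 680·1043·362·1096·1017·894·493 ≡ 118 (mod 1433)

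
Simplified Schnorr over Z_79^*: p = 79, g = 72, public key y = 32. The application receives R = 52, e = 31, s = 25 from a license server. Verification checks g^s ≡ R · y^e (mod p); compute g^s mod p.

26

Squares mod 79: 72^1≡72, 72^2≡49, 72^4≡31, 72^8≡13, 72^16≡11
25 = 16 + 8 + 1, so 72^25 ≡ 11·13·72 ≡ 26 (mod 79)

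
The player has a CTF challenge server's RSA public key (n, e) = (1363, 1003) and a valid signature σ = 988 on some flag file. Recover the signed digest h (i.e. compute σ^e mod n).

706

Squares mod 1363: σ^1≡988, σ^2≡236, σ^4≡1176, σ^8≡894, σ^16≡518, σ^32≡1176, σ^64≡894, σ^128≡518, σ^256≡1176, σ^512≡894
1003 = 512 + 256 + 128 + 64 + 32 + 8 + 2 + 1, so σ^1003 ≡ 894·1176·518·894·1176·894·236·988 ≡ 706 (mod 1363)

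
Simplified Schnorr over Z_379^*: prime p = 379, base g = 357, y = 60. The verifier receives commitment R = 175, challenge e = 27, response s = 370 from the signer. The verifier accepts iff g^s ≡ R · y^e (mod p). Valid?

yes

g^s mod p:
Squares mod 379: 357^1≡357, 357^2≡105, 357^4≡34, 357^8≡19, 357^16≡361, 357^32≡324, 357^64≡372, 357^128≡49, 357^256≡127
370 = 256 + 64 + 32 + 16 + 2, so 357^370 ≡ 127·372·324·361·105 ≡ 20 (mod 379)
R · y^e mod p:
Squares mod 379: 60^1≡60, 60^2≡189, 60^4≡95, 60^8≡308, 60^16≡114
27 = 16 + 8 + 2 + 1, so 60^27 ≡ 114·308·189·60 ≡ 260 (mod 379)
175·260 = 45500 ≡ 20 (mod 379)
20 ≡ 20 (mod 379); signature holds.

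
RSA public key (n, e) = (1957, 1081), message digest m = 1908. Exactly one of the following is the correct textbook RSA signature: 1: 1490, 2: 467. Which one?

1

Candidate 1: 1490^2 = 2220100 ≡ 862; 1490^4 ≡ 862^2 = 743044 ≡ 1341; 1490^8 ≡ 1341^2 = 1798281 ≡ 1755; 1490^16 ≡ 1755^2 = 3080025 ≡ 1664; 1490^32 ≡ 1664^2 = 2768896 ≡ 1698; 1490^64 ≡ 1698^2 = 2883204 ≡ 543; 1490^128 ≡ 543^2 = 294849 ≡ 1299; 1490^256 ≡ 1299^2 = 1687401 ≡ 467; 1490^512 ≡ 467^2 = 218089 ≡ 862; 1490^1024 ≡ 862^2 = 743044 ≡ 1341; 1081 = 1024 + 32 + 16 + 8 + 1, so 1490^1081 ≡ 1341·1698·1664·1755·1490 ≡ 1908 (mod 1957)
  → matches m = 1908
Candidate 2: 467^2 = 218089 ≡ 862; 467^4 ≡ 862^2 = 743044 ≡ 1341; 467^8 ≡ 1341^2 = 1798281 ≡ 1755; 467^16 ≡ 1755^2 = 3080025 ≡ 1664; 467^32 ≡ 1664^2 = 2768896 ≡ 1698; 467^64 ≡ 1698^2 = 2883204 ≡ 543; 467^128 ≡ 543^2 = 294849 ≡ 1299; 467^256 ≡ 1299^2 = 1687401 ≡ 467; 467^512 ≡ 467^2 = 218089 ≡ 862; 467^1024 ≡ 862^2 = 743044 ≡ 1341; 1081 = 1024 + 32 + 16 + 8 + 1, so 467^1081 ≡ 1341·1698·1664·1755·467 ≡ 49 (mod 1957)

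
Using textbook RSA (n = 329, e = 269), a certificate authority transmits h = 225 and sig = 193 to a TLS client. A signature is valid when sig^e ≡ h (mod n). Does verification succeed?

fails

sig^2 ≡ 193^2 = 37249 ≡ 72
sig^4 ≡ 72^2 = 5184 ≡ 249
sig^8 ≡ 249^2 = 62001 ≡ 149
sig^16 ≡ 149^2 = 22201 ≡ 158
sig^32 ≡ 158^2 = 24964 ≡ 289
sig^64 ≡ 289^2 = 83521 ≡ 284
sig^128 ≡ 284^2 = 80656 ≡ 51
sig^256 ≡ 51^2 = 2601 ≡ 298
269 = 256 + 8 + 4 + 1, so sig^269 ≡ 298·149·249·193 ≡ 30 (mod 329)
sig^269 mod 329 = 30, but h = 225.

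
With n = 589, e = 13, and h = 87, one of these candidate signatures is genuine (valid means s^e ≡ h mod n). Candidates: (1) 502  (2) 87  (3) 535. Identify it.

Candidate 1: Squares mod 589: 502^1≡502, 502^2≡501, 502^4≡87, 502^8≡501; 13 = 8 + 4 + 1, so 502^13 ≡ 501·87·502 ≡ 502 (mod 589)
Candidate 2: Squares mod 589: 87^1≡87, 87^2≡501, 87^4≡87, 87^8≡501; 13 = 8 + 4 + 1, so 87^13 ≡ 501·87·87 ≡ 87 (mod 589)
  → matches h = 87
Candidate 3: Squares mod 589: 535^1≡535, 535^2≡560, 535^4≡252, 535^8≡481; 13 = 8 + 4 + 1, so 535^13 ≡ 481·252·535 ≡ 109 (mod 589)

2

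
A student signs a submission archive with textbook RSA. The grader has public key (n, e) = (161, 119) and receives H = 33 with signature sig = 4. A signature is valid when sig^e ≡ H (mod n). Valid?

Squares mod 161: sig^1≡4, sig^2≡16, sig^4≡95, sig^8≡9, sig^16≡81, sig^32≡121, sig^64≡151
119 = 64 + 32 + 16 + 4 + 2 + 1, so sig^119 ≡ 151·121·81·95·16·4 ≡ 128 (mod 161)
The recovered value 128 does not match the digest 33.

no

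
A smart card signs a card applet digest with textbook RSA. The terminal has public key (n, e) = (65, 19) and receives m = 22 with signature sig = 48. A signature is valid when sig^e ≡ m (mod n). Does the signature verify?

verifies

Squares mod 65: sig^1≡48, sig^2≡29, sig^4≡61, sig^8≡16, sig^16≡61
19 = 16 + 2 + 1, so sig^19 ≡ 61·29·48 ≡ 22 (mod 65)
22 = m, so the signature checks out.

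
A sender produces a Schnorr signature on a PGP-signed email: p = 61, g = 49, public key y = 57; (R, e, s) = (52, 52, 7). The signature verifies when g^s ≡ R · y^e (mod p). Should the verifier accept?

g^s mod p:
49^2 = 2401 ≡ 22
49^4 ≡ 22^2 = 484 ≡ 57
7 = 4 + 2 + 1, so 49^7 ≡ 57·22·49 ≡ 19 (mod 61)
R · y^e mod p:
57^2 = 3249 ≡ 16
57^4 ≡ 16^2 = 256 ≡ 12
57^8 ≡ 12^2 = 144 ≡ 22
57^16 ≡ 22^2 = 484 ≡ 57
57^32 ≡ 57^2 = 3249 ≡ 16
52 = 32 + 16 + 4, so 57^52 ≡ 16·57·12 ≡ 25 (mod 61)
52·25 = 1300 ≡ 19 (mod 61)
19 ≡ 19 (mod 61); signature holds.

accept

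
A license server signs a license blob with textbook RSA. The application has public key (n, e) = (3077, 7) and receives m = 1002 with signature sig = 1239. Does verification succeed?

fails

Squares mod 3077: sig^1≡1239, sig^2≡2775, sig^4≡1971
7 = 4 + 2 + 1, so sig^7 ≡ 1971·2775·1239 ≡ 2830 (mod 3077)
sig^7 mod 3077 = 2830, but m = 1002.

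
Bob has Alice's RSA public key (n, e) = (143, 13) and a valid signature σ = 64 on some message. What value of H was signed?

25

σ^2 ≡ 64^2 = 4096 ≡ 92
σ^4 ≡ 92^2 = 8464 ≡ 27
σ^8 ≡ 27^2 = 729 ≡ 14
13 = 8 + 4 + 1, so σ^13 ≡ 14·27·64 ≡ 25 (mod 143)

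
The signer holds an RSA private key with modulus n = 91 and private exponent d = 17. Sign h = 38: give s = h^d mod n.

12

h^2 ≡ 38^2 = 1444 ≡ 79
h^4 ≡ 79^2 = 6241 ≡ 53
h^8 ≡ 53^2 = 2809 ≡ 79
h^16 ≡ 79^2 = 6241 ≡ 53
17 = 16 + 1, so h^17 ≡ 53·38 ≡ 12 (mod 91)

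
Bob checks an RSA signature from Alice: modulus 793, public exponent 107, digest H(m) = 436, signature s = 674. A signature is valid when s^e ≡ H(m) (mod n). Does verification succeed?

fails

s^2 ≡ 674^2 = 454276 ≡ 680
s^4 ≡ 680^2 = 462400 ≡ 81
s^8 ≡ 81^2 = 6561 ≡ 217
s^16 ≡ 217^2 = 47089 ≡ 302
s^32 ≡ 302^2 = 91204 ≡ 9
s^64 ≡ 9^2 = 81
107 = 64 + 32 + 8 + 2 + 1, so s^107 ≡ 81·9·217·680·674 ≡ 357 (mod 793)
The recovered value 357 does not match the digest 436.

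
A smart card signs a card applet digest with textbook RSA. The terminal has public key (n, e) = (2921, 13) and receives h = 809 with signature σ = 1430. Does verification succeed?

fails

σ^2 ≡ 1430^2 = 2044900 ≡ 200
σ^4 ≡ 200^2 = 40000 ≡ 2027
σ^8 ≡ 2027^2 = 4108729 ≡ 1803
13 = 8 + 4 + 1, so σ^13 ≡ 1803·2027·1430 ≡ 1971 (mod 2921)
1971 ≠ 809, so verification fails.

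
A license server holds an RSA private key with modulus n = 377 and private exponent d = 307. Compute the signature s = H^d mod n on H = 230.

217

H^2 ≡ 230^2 = 52900 ≡ 120
H^4 ≡ 120^2 = 14400 ≡ 74
H^8 ≡ 74^2 = 5476 ≡ 198
H^16 ≡ 198^2 = 39204 ≡ 373
H^32 ≡ 373^2 = 139129 ≡ 16
H^64 ≡ 16^2 = 256
H^128 ≡ 256^2 = 65536 ≡ 315
H^256 ≡ 315^2 = 99225 ≡ 74
307 = 256 + 32 + 16 + 2 + 1, so H^307 ≡ 74·16·373·120·230 ≡ 217 (mod 377)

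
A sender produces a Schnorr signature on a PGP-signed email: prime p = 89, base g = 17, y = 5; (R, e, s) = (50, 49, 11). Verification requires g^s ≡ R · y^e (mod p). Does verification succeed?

g^s mod p:
17^2 = 289 ≡ 22
17^4 ≡ 22^2 = 484 ≡ 39
17^8 ≡ 39^2 = 1521 ≡ 8
11 = 8 + 2 + 1, so 17^11 ≡ 8·22·17 ≡ 55 (mod 89)
R · y^e mod p:
5^2 = 25
5^4 ≡ 25^2 = 625 ≡ 2
5^8 ≡ 2^2 = 4
5^16 ≡ 4^2 = 16
5^32 ≡ 16^2 = 256 ≡ 78
49 = 32 + 16 + 1, so 5^49 ≡ 78·16·5 ≡ 10 (mod 89)
50·10 = 500 ≡ 55 (mod 89)
55 ≡ 55 (mod 89); signature holds.

passes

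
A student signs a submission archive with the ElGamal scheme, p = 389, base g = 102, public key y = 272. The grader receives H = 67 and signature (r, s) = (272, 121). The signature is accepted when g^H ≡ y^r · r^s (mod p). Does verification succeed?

Left side g^H mod p:
102^2 = 10404 ≡ 290
102^4 ≡ 290^2 = 84100 ≡ 76
102^8 ≡ 76^2 = 5776 ≡ 330
102^16 ≡ 330^2 = 108900 ≡ 369
102^32 ≡ 369^2 = 136161 ≡ 11
102^64 ≡ 11^2 = 121
67 = 64 + 2 + 1, so 102^67 ≡ 121·290·102 ≡ 380 (mod 389)
Right side y^r · r^s mod p:
272^2 = 73984 ≡ 74
272^4 ≡ 74^2 = 5476 ≡ 30
272^8 ≡ 30^2 = 900 ≡ 122
272^16 ≡ 122^2 = 14884 ≡ 102
272^32 ≡ 102^2 = 10404 ≡ 290
272^64 ≡ 290^2 = 84100 ≡ 76
272^128 ≡ 76^2 = 5776 ≡ 330
272^256 ≡ 330^2 = 108900 ≡ 369
272 = 256 + 16, so 272^272 ≡ 369·102 ≡ 294 (mod 389)
272^2 = 73984 ≡ 74
272^4 ≡ 74^2 = 5476 ≡ 30
272^8 ≡ 30^2 = 900 ≡ 122
272^16 ≡ 122^2 = 14884 ≡ 102
272^32 ≡ 102^2 = 10404 ≡ 290
272^64 ≡ 290^2 = 84100 ≡ 76
121 = 64 + 32 + 16 + 8 + 1, so 272^121 ≡ 76·290·102·122·272 ≡ 385 (mod 389)
294·385 = 113190 ≡ 380 (mod 389)
380 ≡ 380 (mod 389), so the signature is genuine.

passes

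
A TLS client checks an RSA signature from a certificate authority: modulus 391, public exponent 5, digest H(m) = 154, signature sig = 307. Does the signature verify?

verifies

sig^2 ≡ 307^2 = 94249 ≡ 18
sig^4 ≡ 18^2 = 324
5 = 4 + 1, so sig^5 ≡ 324·307 ≡ 154 (mod 391)
Since 154 equals the digest 154, verification succeeds.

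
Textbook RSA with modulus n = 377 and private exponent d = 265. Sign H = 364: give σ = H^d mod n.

78

H^265 mod 377 = 78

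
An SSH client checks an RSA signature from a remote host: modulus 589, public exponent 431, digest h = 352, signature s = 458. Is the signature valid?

Squares mod 589: s^1≡458, s^2≡80, s^4≡510, s^8≡351, s^16≡100, s^32≡576, s^64≡169, s^128≡289, s^256≡472
431 = 256 + 128 + 32 + 8 + 4 + 2 + 1, so s^431 ≡ 472·289·576·351·510·80·458 ≡ 352 (mod 589)
s^431 mod 589 = 352 matches h.

valid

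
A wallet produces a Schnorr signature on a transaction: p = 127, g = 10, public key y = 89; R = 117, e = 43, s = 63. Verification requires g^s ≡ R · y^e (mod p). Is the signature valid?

valid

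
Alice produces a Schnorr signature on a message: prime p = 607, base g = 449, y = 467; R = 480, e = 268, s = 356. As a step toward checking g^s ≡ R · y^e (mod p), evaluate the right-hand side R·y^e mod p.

244

467^268 mod 607 = 390
R · y^e ≡ 480·390 = 187200 ≡ 244 (mod 607)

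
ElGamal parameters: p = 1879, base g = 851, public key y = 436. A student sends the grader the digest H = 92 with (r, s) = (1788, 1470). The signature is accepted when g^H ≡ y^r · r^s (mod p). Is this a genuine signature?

Left side g^H mod p:
851^2 = 724201 ≡ 786
851^4 ≡ 786^2 = 617796 ≡ 1484
851^8 ≡ 1484^2 = 2202256 ≡ 68
851^16 ≡ 68^2 = 4624 ≡ 866
851^32 ≡ 866^2 = 749956 ≡ 235
851^64 ≡ 235^2 = 55225 ≡ 734
92 = 64 + 16 + 8 + 4, so 851^92 ≡ 734·866·68·1484 ≡ 372 (mod 1879)
Right side y^r · r^s mod p:
436^2 = 190096 ≡ 317
436^4 ≡ 317^2 = 100489 ≡ 902
436^8 ≡ 902^2 = 813604 ≡ 1876
436^16 ≡ 1876^2 = 3519376 ≡ 9
436^32 ≡ 9^2 = 81
436^64 ≡ 81^2 = 6561 ≡ 924
436^128 ≡ 924^2 = 853776 ≡ 710
436^256 ≡ 710^2 = 504100 ≡ 528
436^512 ≡ 528^2 = 278784 ≡ 692
436^1024 ≡ 692^2 = 478864 ≡ 1598
1788 = 1024 + 512 + 128 + 64 + 32 + 16 + 8 + 4, so 436^1788 ≡ 1598·692·710·924·81·9·1876·902 ≡ 106 (mod 1879)
1788^2 = 3196944 ≡ 765
1788^4 ≡ 765^2 = 585225 ≡ 856
1788^8 ≡ 856^2 = 732736 ≡ 1805
1788^16 ≡ 1805^2 = 3258025 ≡ 1718
1788^32 ≡ 1718^2 = 2951524 ≡ 1494
1788^64 ≡ 1494^2 = 2232036 ≡ 1663
1788^128 ≡ 1663^2 = 2765569 ≡ 1560
1788^256 ≡ 1560^2 = 2433600 ≡ 295
1788^512 ≡ 295^2 = 87025 ≡ 591
1788^1024 ≡ 591^2 = 349281 ≡ 1666
1470 = 1024 + 256 + 128 + 32 + 16 + 8 + 4 + 2, so 1788^1470 ≡ 1666·295·1560·1494·1718·1805·856·765 ≡ 1510 (mod 1879)
106·1510 = 160060 ≡ 345 (mod 1879)
372 ≠ 345, so verification fails.

forged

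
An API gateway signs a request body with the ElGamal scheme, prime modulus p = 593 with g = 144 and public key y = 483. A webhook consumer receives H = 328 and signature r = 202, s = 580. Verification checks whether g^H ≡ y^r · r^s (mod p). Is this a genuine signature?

forged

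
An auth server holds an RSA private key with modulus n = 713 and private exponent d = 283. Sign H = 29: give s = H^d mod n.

H^2 ≡ 29^2 = 841 ≡ 128
H^4 ≡ 128^2 = 16384 ≡ 698
H^8 ≡ 698^2 = 487204 ≡ 225
H^16 ≡ 225^2 = 50625 ≡ 2
H^32 ≡ 2^2 = 4
H^64 ≡ 4^2 = 16
H^128 ≡ 16^2 = 256
H^256 ≡ 256^2 = 65536 ≡ 653
283 = 256 + 16 + 8 + 2 + 1, so H^283 ≡ 653·2·225·128·29 ≡ 271 (mod 713)

271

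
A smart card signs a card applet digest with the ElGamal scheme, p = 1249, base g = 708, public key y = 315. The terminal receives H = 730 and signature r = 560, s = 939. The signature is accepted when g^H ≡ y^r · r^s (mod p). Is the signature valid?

invalid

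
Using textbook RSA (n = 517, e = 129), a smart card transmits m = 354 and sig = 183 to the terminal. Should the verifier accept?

reject

sig^129 mod 517 = 74
The recovered value 74 does not match the digest 354.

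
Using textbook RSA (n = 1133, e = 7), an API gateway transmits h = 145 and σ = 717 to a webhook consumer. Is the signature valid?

invalid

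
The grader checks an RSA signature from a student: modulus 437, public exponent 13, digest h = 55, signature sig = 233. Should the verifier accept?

sig^2 ≡ 233^2 = 54289 ≡ 101
sig^4 ≡ 101^2 = 10201 ≡ 150
sig^8 ≡ 150^2 = 22500 ≡ 213
13 = 8 + 4 + 1, so sig^13 ≡ 213·150·233 ≡ 55 (mod 437)
55 = h, so the signature checks out.

accept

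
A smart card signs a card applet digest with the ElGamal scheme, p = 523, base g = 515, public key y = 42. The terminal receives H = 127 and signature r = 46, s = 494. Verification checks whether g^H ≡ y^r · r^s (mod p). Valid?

no

Left side g^H mod p:
Squares mod 523: 515^1≡515, 515^2≡64, 515^4≡435, 515^8≡422, 515^16≡264, 515^32≡137, 515^64≡464
127 = 64 + 32 + 16 + 8 + 4 + 2 + 1, so 515^127 ≡ 464·137·264·422·435·64·515 ≡ 284 (mod 523)
Right side y^r · r^s mod p:
Squares mod 523: 42^1≡42, 42^2≡195, 42^4≡369, 42^8≡181, 42^16≡335, 42^32≡303
46 = 32 + 8 + 4 + 2, so 42^46 ≡ 303·181·369·195 ≡ 78 (mod 523)
Squares mod 523: 46^1≡46, 46^2≡24, 46^4≡53, 46^8≡194, 46^16≡503, 46^32≡400, 46^64≡485, 46^128≡398, 46^256≡458
494 = 256 + 128 + 64 + 32 + 8 + 4 + 2, so 46^494 ≡ 458·398·485·400·194·53·24 ≡ 378 (mod 523)
78·378 = 29484 ≡ 196 (mod 523)
284 ≠ 196, so verification fails.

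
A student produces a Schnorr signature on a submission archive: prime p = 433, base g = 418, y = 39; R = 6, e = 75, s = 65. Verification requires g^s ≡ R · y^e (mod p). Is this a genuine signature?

forged

g^s mod p:
418^65 mod 433 = 309
R · y^e mod p:
39^75 mod 433 = 37
6·37 = 222 ≡ 222 (mod 433)
309 ≠ 222; the check fails.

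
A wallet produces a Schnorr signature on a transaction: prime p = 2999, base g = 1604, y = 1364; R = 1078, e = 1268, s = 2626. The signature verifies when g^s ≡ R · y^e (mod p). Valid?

g^s mod p:
Squares mod 2999: 1604^1≡1604, 1604^2≡2673, 1604^4≡1311, 1604^8≡294, 1604^16≡2464, 1604^32≡1320, 1604^64≡2980, 1604^128≡361, 1604^256≡1364, 1604^512≡1116, 1604^1024≡871, 1604^2048≡2893
2626 = 2048 + 512 + 64 + 2, so 1604^2626 ≡ 2893·1116·2980·2673 ≡ 2252 (mod 2999)
R · y^e mod p:
Squares mod 2999: 1364^1≡1364, 1364^2≡1116, 1364^4≡871, 1364^8≡2893, 1364^16≡2239, 1364^32≡1792, 1364^64≡2334, 1364^128≡1372, 1364^256≡2011, 1364^512≡1469, 1364^1024≡1680
1268 = 1024 + 128 + 64 + 32 + 16 + 4, so 1364^1268 ≡ 1680·1372·2334·1792·2239·871 ≡ 898 (mod 2999)
1078·898 = 968044 ≡ 2366 (mod 2999)
2252 ≠ 2366; the check fails.

no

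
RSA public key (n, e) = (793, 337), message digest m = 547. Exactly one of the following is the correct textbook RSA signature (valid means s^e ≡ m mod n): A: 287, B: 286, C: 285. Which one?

A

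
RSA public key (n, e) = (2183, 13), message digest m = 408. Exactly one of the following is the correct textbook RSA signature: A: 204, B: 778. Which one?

B

Candidate A: Squares mod 2183: 204^1≡204, 204^2≡139, 204^4≡1857, 204^8≡1492; 13 = 8 + 4 + 1, so 204^13 ≡ 1492·1857·204 ≡ 2114 (mod 2183)
Candidate B: Squares mod 2183: 778^1≡778, 778^2≡593, 778^4≡186, 778^8≡1851; 13 = 8 + 4 + 1, so 778^13 ≡ 1851·186·778 ≡ 408 (mod 2183)
  → matches m = 408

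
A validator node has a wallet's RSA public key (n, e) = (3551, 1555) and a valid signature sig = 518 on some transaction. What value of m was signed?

389

sig^2 ≡ 518^2 = 268324 ≡ 1999
sig^4 ≡ 1999^2 = 3996001 ≡ 1126
sig^8 ≡ 1126^2 = 1267876 ≡ 169
sig^16 ≡ 169^2 = 28561 ≡ 153
sig^32 ≡ 153^2 = 23409 ≡ 2103
sig^64 ≡ 2103^2 = 4422609 ≡ 1614
sig^128 ≡ 1614^2 = 2604996 ≡ 2113
sig^256 ≡ 2113^2 = 4464769 ≡ 1162
sig^512 ≡ 1162^2 = 1350244 ≡ 864
sig^1024 ≡ 864^2 = 746496 ≡ 786
1555 = 1024 + 512 + 16 + 2 + 1, so sig^1555 ≡ 786·864·153·1999·518 ≡ 389 (mod 3551)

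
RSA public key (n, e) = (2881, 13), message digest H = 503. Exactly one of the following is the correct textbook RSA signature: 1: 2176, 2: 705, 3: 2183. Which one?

1

Candidate 1: Squares mod 2881: 2176^1≡2176, 2176^2≡1493, 2176^4≡2036, 2176^8≡2418; 13 = 8 + 4 + 1, so 2176^13 ≡ 2418·2036·2176 ≡ 503 (mod 2881)
  → matches H = 503
Candidate 2: Squares mod 2881: 705^1≡705, 705^2≡1493, 705^4≡2036, 705^8≡2418; 13 = 8 + 4 + 1, so 705^13 ≡ 2418·2036·705 ≡ 2378 (mod 2881)
Candidate 3: Squares mod 2881: 2183^1≡2183, 2183^2≡315, 2183^4≡1271, 2183^8≡2081; 13 = 8 + 4 + 1, so 2183^13 ≡ 2081·1271·2183 ≡ 693 (mod 2881)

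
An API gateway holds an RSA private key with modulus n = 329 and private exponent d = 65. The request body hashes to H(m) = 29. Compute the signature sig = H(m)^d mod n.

15

Squares mod 329: (H(m))^1≡29, (H(m))^2≡183, (H(m))^4≡260, (H(m))^8≡155, (H(m))^16≡8, (H(m))^32≡64, (H(m))^64≡148
65 = 64 + 1, so (H(m))^65 ≡ 148·29 ≡ 15 (mod 329)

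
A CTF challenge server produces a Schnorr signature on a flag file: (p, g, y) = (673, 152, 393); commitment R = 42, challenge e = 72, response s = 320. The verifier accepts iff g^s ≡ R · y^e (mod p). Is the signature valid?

valid

g^s mod p:
152^2 = 23104 ≡ 222
152^4 ≡ 222^2 = 49284 ≡ 155
152^8 ≡ 155^2 = 24025 ≡ 470
152^16 ≡ 470^2 = 220900 ≡ 156
152^32 ≡ 156^2 = 24336 ≡ 108
152^64 ≡ 108^2 = 11664 ≡ 223
152^128 ≡ 223^2 = 49729 ≡ 600
152^256 ≡ 600^2 = 360000 ≡ 618
320 = 256 + 64, so 152^320 ≡ 618·223 ≡ 522 (mod 673)
R · y^e mod p:
393^2 = 154449 ≡ 332
393^4 ≡ 332^2 = 110224 ≡ 525
393^8 ≡ 525^2 = 275625 ≡ 368
393^16 ≡ 368^2 = 135424 ≡ 151
393^32 ≡ 151^2 = 22801 ≡ 592
393^64 ≡ 592^2 = 350464 ≡ 504
72 = 64 + 8, so 393^72 ≡ 504·368 ≡ 397 (mod 673)
42·397 = 16674 ≡ 522 (mod 673)
522 ≡ 522 (mod 673); signature holds.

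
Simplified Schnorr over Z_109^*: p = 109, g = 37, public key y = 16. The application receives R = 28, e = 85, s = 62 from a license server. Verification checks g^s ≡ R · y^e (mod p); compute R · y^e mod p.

16^2 = 256 ≡ 38
16^4 ≡ 38^2 = 1444 ≡ 27
16^8 ≡ 27^2 = 729 ≡ 75
16^16 ≡ 75^2 = 5625 ≡ 66
16^32 ≡ 66^2 = 4356 ≡ 105
16^64 ≡ 105^2 = 11025 ≡ 16
85 = 64 + 16 + 4 + 1, so 16^85 ≡ 16·66·27·16 ≡ 27 (mod 109)
R · y^e ≡ 28·27 = 756 ≡ 102 (mod 109)

102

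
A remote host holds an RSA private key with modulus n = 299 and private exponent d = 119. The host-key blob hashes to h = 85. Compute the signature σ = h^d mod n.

Squares mod 299: h^1≡85, h^2≡49, h^4≡9, h^8≡81, h^16≡282, h^32≡289, h^64≡100
119 = 64 + 32 + 16 + 4 + 2 + 1, so h^119 ≡ 100·289·282·9·49·85 ≡ 54 (mod 299)

54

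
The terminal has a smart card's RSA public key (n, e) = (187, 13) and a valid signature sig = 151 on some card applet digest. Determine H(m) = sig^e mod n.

138

sig^13 mod 187 = 138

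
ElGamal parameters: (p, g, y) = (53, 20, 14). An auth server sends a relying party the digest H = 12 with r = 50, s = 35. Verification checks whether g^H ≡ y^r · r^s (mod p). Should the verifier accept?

reject

Left side g^H mod p:
20^2 = 400 ≡ 29
20^4 ≡ 29^2 = 841 ≡ 46
20^8 ≡ 46^2 = 2116 ≡ 49
12 = 8 + 4, so 20^12 ≡ 49·46 ≡ 28 (mod 53)
Right side y^r · r^s mod p:
14^2 = 196 ≡ 37
14^4 ≡ 37^2 = 1369 ≡ 44
14^8 ≡ 44^2 = 1936 ≡ 28
14^16 ≡ 28^2 = 784 ≡ 42
14^32 ≡ 42^2 = 1764 ≡ 15
50 = 32 + 16 + 2, so 14^50 ≡ 15·42·37 ≡ 43 (mod 53)
50^2 = 2500 ≡ 9
50^4 ≡ 9^2 = 81 ≡ 28
50^8 ≡ 28^2 = 784 ≡ 42
50^16 ≡ 42^2 = 1764 ≡ 15
50^32 ≡ 15^2 = 225 ≡ 13
35 = 32 + 2 + 1, so 50^35 ≡ 13·9·50 ≡ 20 (mod 53)
43·20 = 860 ≡ 12 (mod 53)
28 ≠ 12, so verification fails.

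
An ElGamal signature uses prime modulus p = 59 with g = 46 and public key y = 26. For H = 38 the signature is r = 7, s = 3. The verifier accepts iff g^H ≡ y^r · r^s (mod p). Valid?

yes

Left side g^H mod p:
Squares mod 59: 46^1≡46, 46^2≡51, 46^4≡5, 46^8≡25, 46^16≡35, 46^32≡45
38 = 32 + 4 + 2, so 46^38 ≡ 45·5·51 ≡ 29 (mod 59)
Right side y^r · r^s mod p:
Squares mod 59: 26^1≡26, 26^2≡27, 26^4≡21
7 = 4 + 2 + 1, so 26^7 ≡ 21·27·26 ≡ 51 (mod 59)
Squares mod 59: 7^1≡7, 7^2≡49
3 = 2 + 1, so 7^3 ≡ 49·7 ≡ 48 (mod 59)
51·48 = 2448 ≡ 29 (mod 59)
29 ≡ 29 (mod 59), so the signature is genuine.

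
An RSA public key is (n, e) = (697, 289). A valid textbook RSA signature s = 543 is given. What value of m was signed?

611

Squares mod 697: s^1≡543, s^2≡18, s^4≡324, s^8≡426, s^16≡256, s^32≡18, s^64≡324, s^128≡426, s^256≡256
289 = 256 + 32 + 1, so s^289 ≡ 256·18·543 ≡ 611 (mod 697)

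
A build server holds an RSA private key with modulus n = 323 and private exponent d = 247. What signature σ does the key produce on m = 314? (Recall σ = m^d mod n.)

32

Squares mod 323: m^1≡314, m^2≡81, m^4≡101, m^8≡188, m^16≡137, m^32≡35, m^64≡256, m^128≡290
247 = 128 + 64 + 32 + 16 + 4 + 2 + 1, so m^247 ≡ 290·256·35·137·101·81·314 ≡ 32 (mod 323)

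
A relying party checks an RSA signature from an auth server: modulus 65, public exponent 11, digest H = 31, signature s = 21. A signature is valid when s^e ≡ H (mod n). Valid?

s^2 ≡ 21^2 = 441 ≡ 51
s^4 ≡ 51^2 = 2601 ≡ 1
s^8 ≡ 1^2 = 1
11 = 8 + 2 + 1, so s^11 ≡ 1·51·21 ≡ 31 (mod 65)
Since 31 equals the digest 31, verification succeeds.

yes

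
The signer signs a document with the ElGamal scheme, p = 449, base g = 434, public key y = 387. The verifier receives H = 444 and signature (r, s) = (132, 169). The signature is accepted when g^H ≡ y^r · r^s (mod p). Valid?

Left side g^H mod p:
Squares mod 449: 434^1≡434, 434^2≡225, 434^4≡337, 434^8≡421, 434^16≡335, 434^32≡424, 434^64≡176, 434^128≡444, 434^256≡25
444 = 256 + 128 + 32 + 16 + 8 + 4, so 434^444 ≡ 25·444·424·335·421·337 ≡ 4 (mod 449)
Right side y^r · r^s mod p:
Squares mod 449: 387^1≡387, 387^2≡252, 387^4≡195, 387^8≡309, 387^16≡293, 387^32≡90, 387^64≡18, 387^128≡324
132 = 128 + 4, so 387^132 ≡ 324·195 ≡ 320 (mod 449)
Squares mod 449: 132^1≡132, 132^2≡362, 132^4≡385, 132^8≡55, 132^16≡331, 132^32≡5, 132^64≡25, 132^128≡176
169 = 128 + 32 + 8 + 1, so 132^169 ≡ 176·5·55·132 ≡ 428 (mod 449)
320·428 = 136960 ≡ 15 (mod 449)
4 ≠ 15, so verification fails.

no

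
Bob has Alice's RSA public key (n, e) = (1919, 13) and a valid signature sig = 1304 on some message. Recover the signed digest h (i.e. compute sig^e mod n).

677

sig^2 ≡ 1304^2 = 1700416 ≡ 182
sig^4 ≡ 182^2 = 33124 ≡ 501
sig^8 ≡ 501^2 = 251001 ≡ 1531
13 = 8 + 4 + 1, so sig^13 ≡ 1531·501·1304 ≡ 677 (mod 1919)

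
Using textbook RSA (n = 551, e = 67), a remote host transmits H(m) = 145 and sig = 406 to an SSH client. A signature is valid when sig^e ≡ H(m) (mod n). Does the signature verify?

does not verify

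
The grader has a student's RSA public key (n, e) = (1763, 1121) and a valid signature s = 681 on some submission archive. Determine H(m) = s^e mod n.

1296

s^2 ≡ 681^2 = 463761 ≡ 92
s^4 ≡ 92^2 = 8464 ≡ 1412
s^8 ≡ 1412^2 = 1993744 ≡ 1554
s^16 ≡ 1554^2 = 2414916 ≡ 1369
s^32 ≡ 1369^2 = 1874161 ≡ 92
s^64 ≡ 92^2 = 8464 ≡ 1412
s^128 ≡ 1412^2 = 1993744 ≡ 1554
s^256 ≡ 1554^2 = 2414916 ≡ 1369
s^512 ≡ 1369^2 = 1874161 ≡ 92
s^1024 ≡ 92^2 = 8464 ≡ 1412
1121 = 1024 + 64 + 32 + 1, so s^1121 ≡ 1412·1412·92·681 ≡ 1296 (mod 1763)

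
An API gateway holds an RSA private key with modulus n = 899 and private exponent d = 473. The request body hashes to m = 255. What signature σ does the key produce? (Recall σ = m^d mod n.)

m^2 ≡ 255^2 = 65025 ≡ 297
m^4 ≡ 297^2 = 88209 ≡ 107
m^8 ≡ 107^2 = 11449 ≡ 661
m^16 ≡ 661^2 = 436921 ≡ 7
m^32 ≡ 7^2 = 49
m^64 ≡ 49^2 = 2401 ≡ 603
m^128 ≡ 603^2 = 363609 ≡ 413
m^256 ≡ 413^2 = 170569 ≡ 658
473 = 256 + 128 + 64 + 16 + 8 + 1, so m^473 ≡ 658·413·603·7·661·255 ≡ 165 (mod 899)

165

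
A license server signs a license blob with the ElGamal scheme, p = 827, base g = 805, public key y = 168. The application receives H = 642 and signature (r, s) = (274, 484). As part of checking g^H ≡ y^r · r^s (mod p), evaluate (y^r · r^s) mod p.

681

168^2 = 28224 ≡ 106
168^4 ≡ 106^2 = 11236 ≡ 485
168^8 ≡ 485^2 = 235225 ≡ 357
168^16 ≡ 357^2 = 127449 ≡ 91
168^32 ≡ 91^2 = 8281 ≡ 11
168^64 ≡ 11^2 = 121
168^128 ≡ 121^2 = 14641 ≡ 582
168^256 ≡ 582^2 = 338724 ≡ 481
274 = 256 + 16 + 2, so 168^274 ≡ 481·91·106 ≡ 256 (mod 827)
274^2 = 75076 ≡ 646
274^4 ≡ 646^2 = 417316 ≡ 508
274^8 ≡ 508^2 = 258064 ≡ 40
274^16 ≡ 40^2 = 1600 ≡ 773
274^32 ≡ 773^2 = 597529 ≡ 435
274^64 ≡ 435^2 = 189225 ≡ 669
274^128 ≡ 669^2 = 447561 ≡ 154
274^256 ≡ 154^2 = 23716 ≡ 560
484 = 256 + 128 + 64 + 32 + 4, so 274^484 ≡ 560·154·669·435·508 ≡ 484 (mod 827)
y^r · r^s ≡ 256·484 = 123904 ≡ 681 (mod 827)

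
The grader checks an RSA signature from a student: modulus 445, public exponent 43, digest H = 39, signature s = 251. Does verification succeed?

s^2 ≡ 251^2 = 63001 ≡ 256
s^4 ≡ 256^2 = 65536 ≡ 121
s^8 ≡ 121^2 = 14641 ≡ 401
s^16 ≡ 401^2 = 160801 ≡ 156
s^32 ≡ 156^2 = 24336 ≡ 306
43 = 32 + 8 + 2 + 1, so s^43 ≡ 306·401·256·251 ≡ 406 (mod 445)
The recovered value 406 does not match the digest 39.

fails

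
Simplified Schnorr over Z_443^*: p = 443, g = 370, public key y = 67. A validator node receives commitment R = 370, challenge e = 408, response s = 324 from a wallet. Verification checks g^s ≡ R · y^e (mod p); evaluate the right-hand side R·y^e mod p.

370

67^2 = 4489 ≡ 59
67^4 ≡ 59^2 = 3481 ≡ 380
67^8 ≡ 380^2 = 144400 ≡ 425
67^16 ≡ 425^2 = 180625 ≡ 324
67^32 ≡ 324^2 = 104976 ≡ 428
67^64 ≡ 428^2 = 183184 ≡ 225
67^128 ≡ 225^2 = 50625 ≡ 123
67^256 ≡ 123^2 = 15129 ≡ 67
408 = 256 + 128 + 16 + 8, so 67^408 ≡ 67·123·324·425 ≡ 1 (mod 443)
R · y^e ≡ 370·1 = 370 ≡ 370 (mod 443)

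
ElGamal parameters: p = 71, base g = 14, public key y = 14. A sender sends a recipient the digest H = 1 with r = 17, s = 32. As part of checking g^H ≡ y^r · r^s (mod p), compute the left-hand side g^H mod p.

14

14^1 mod 71 = 14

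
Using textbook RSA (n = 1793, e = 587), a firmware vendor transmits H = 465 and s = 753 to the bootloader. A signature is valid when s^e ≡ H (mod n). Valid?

yes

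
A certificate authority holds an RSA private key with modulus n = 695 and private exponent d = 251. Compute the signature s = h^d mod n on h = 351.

551

h^2 ≡ 351^2 = 123201 ≡ 186
h^4 ≡ 186^2 = 34596 ≡ 541
h^8 ≡ 541^2 = 292681 ≡ 86
h^16 ≡ 86^2 = 7396 ≡ 446
h^32 ≡ 446^2 = 198916 ≡ 146
h^64 ≡ 146^2 = 21316 ≡ 466
h^128 ≡ 466^2 = 217156 ≡ 316
251 = 128 + 64 + 32 + 16 + 8 + 2 + 1, so h^251 ≡ 316·466·146·446·86·186·351 ≡ 551 (mod 695)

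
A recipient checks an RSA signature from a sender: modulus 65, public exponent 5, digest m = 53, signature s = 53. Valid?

Squares mod 65: s^1≡53, s^2≡14, s^4≡1
5 = 4 + 1, so s^5 ≡ 1·53 ≡ 53 (mod 65)
53 = m, so the signature checks out.

yes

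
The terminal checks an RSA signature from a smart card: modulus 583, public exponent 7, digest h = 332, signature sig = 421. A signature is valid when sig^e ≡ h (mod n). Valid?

Squares mod 583: sig^1≡421, sig^2≡9, sig^4≡81
7 = 4 + 2 + 1, so sig^7 ≡ 81·9·421 ≡ 251 (mod 583)
sig^7 mod 583 = 251, but h = 332.

no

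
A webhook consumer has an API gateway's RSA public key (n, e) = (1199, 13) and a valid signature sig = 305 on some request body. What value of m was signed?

Squares mod 1199: sig^1≡305, sig^2≡702, sig^4≡15, sig^8≡225
13 = 8 + 4 + 1, so sig^13 ≡ 225·15·305 ≡ 633 (mod 1199)

633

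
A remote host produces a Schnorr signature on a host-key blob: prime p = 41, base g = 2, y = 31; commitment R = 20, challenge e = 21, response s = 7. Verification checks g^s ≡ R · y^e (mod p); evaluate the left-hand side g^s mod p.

2^2 = 4
2^4 ≡ 4^2 = 16
7 = 4 + 2 + 1, so 2^7 ≡ 16·4·2 ≡ 5 (mod 41)

5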